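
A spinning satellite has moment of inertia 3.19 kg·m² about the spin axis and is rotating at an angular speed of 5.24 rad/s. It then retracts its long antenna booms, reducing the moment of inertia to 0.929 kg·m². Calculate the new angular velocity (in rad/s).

Angular momentum about the spin axis is conserved since the torque about it is zero.
ω₂ = I₁ω₁ / I₂ = (3.190)(5.24 rad/s) / (0.9290) = 17.99 rad/s.

ω₂ ≈ 18.0 rad/s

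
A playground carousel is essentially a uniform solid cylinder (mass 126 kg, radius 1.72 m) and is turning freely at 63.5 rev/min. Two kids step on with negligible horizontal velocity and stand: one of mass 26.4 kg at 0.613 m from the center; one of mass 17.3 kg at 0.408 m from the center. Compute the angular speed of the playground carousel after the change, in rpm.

ω_f ≈ 59.4 rpm

The added mass arrives with no angular momentum about the center, and any external torque about the center is negligible, so the system's angular momentum is conserved.
I_p = ½(126)(1.72)² = 186.4 kg·m².
Added inertia Σmr² = (26.4)(0.613)² + (17.3)(0.408)² = 12.80 kg·m²; I_f = 186.4 + 12.80 = 199.2 kg·m².
ω_f = I_p ω_i / I_f = (186.4)(63.5) / 199.2 = 59.42 rpm.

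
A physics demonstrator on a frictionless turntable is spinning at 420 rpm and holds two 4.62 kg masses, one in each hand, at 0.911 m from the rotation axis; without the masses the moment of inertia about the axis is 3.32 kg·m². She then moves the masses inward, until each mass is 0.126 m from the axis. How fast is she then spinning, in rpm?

With no external torque about the axis, L is conserved: I₁ω₁ = I₂ω₂.
I₁ = 3.32 + 2(4.62)(0.911)² = 10.99 kg·m²; I₂ = 3.32 + 2(4.62)(0.126)² = 3.467 kg·m².
ω₂ = I₁ω₁ / I₂ = (10.99)(420 rpm) / (3.467) = 1331 rpm.

ω₂ ≈ 1330 rpm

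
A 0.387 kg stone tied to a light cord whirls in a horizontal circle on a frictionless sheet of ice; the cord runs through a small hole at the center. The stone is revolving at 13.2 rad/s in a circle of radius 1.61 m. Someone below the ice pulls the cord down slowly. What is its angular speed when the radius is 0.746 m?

ω₂ ≈ 61.5 rad/s

No torque about the axis ⇒ m r₁² ω₁ = m r₂² ω₂.
ω₂ = ω₁ (r₁/r₂)² = (13.2)(1.61/0.746)² = 61.48 rad/s.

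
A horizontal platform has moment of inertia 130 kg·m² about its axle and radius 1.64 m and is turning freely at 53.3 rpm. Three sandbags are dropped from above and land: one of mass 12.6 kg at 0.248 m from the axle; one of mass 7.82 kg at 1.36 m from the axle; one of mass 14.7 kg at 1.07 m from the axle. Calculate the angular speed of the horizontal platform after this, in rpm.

ω_f ≈ 42.8 rpm

No external torque acts about the axle; L_before = L_after.
Added inertia Σmr² = (12.6)(0.248)² + (7.82)(1.36)² + (14.7)(1.07)² = 32.07 kg·m²; I_f = 130.0 + 32.07 = 162.1 kg·m².
ω_f = I_p ω_i / I_f = (130.0)(53.3) / 162.1 = 42.75 rpm.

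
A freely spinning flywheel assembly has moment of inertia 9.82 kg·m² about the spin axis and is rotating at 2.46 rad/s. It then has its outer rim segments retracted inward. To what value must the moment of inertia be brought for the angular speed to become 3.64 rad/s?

I₂ ≈ 6.64 kg·m²

With no external torque about the axis, L is conserved: I₁ω₁ = I₂ω₂.
I₂ = I₁ω₁ / ω₂ = (9.82)(2.46) / (3.64) = 6.637 kg·m².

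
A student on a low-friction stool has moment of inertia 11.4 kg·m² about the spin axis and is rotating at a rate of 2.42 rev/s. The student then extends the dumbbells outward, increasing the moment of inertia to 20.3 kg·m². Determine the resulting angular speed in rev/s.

ω₂ ≈ 1.36 rev/s

No external torque acts about the spin axis, so angular momentum is conserved.
ω₂ = I₁ω₁ / I₂ = (11.40)(2.42 rev/s) / (20.30) = 1.359 rev/s.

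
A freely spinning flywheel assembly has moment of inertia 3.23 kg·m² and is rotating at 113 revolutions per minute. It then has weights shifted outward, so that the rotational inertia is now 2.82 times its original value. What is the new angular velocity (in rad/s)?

With no external torque about the axis, L is conserved: I₁ω₁ = I₂ω₂.
I₂ = 2.82 × 3.23 = 9.109 kg·m².
ω₂ = I₁ω₁ / I₂ = (3.230)(113 rpm) / (9.109) = 40.07 rpm = 4.196 rad/s.

ω₂ ≈ 4.20 rad/s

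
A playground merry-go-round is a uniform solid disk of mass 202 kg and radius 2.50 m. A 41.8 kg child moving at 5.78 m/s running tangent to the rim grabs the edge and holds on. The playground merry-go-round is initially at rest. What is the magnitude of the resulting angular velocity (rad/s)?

The axle reaction passes through the axle and exerts no torque about it; angular momentum about the axle is conserved through the impact.
I_p = ½(202)(2.50)² = 631.2 kg·m². Taking the sense of the child's angular momentum as positive, L_{child} = m v R = (41.8)(5.78)(2.50) = 604.0 kg·m²/s.
L_i = 0 + 604.0 = 604.0 kg·m²/s.
After sticking, I_f = I_p + m R² = 631.2 + (41.8)(2.50)² = 892.5 kg·m².
ω_f = L_i / I_f = 604.0 / 892.5 = 0.6768 rad/s.

|ω_f| ≈ 0.677 rad/s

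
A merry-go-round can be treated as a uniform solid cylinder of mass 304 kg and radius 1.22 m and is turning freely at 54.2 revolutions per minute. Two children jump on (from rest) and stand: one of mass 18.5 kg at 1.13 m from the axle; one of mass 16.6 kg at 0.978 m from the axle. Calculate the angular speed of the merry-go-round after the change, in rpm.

The added mass arrives with no angular momentum about the axle, and any external torque about the axle is negligible, so the system's angular momentum is conserved.
I_p = ½(304)(1.22)² = 226.2 kg·m².
Added inertia Σmr² = (18.5)(1.13)² + (16.6)(0.978)² = 39.50 kg·m²; I_f = 226.2 + 39.50 = 265.7 kg·m².
ω_f = I_p ω_i / I_f = (226.2)(54.2) / 265.7 = 46.14 rpm.

ω_f ≈ 46.1 rpm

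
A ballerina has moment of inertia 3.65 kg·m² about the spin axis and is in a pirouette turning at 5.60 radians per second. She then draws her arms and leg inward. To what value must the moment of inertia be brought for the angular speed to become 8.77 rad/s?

I₂ ≈ 2.33 kg·m²

Angular momentum about the spin axis is conserved since the torque about it is zero.
I₂ = I₁ω₁ / ω₂ = (3.65)(5.60) / (8.77) = 2.331 kg·m².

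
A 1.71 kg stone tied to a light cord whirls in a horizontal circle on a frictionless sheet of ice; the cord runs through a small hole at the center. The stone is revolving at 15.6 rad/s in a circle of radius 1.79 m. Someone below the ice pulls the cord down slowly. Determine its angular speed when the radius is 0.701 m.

ω₂ ≈ 102 rad/s

No torque about the axis ⇒ m r₁² ω₁ = m r₂² ω₂.
ω₂ = ω₁ (r₁/r₂)² = (15.6)(1.79/0.701)² = 101.7 rad/s.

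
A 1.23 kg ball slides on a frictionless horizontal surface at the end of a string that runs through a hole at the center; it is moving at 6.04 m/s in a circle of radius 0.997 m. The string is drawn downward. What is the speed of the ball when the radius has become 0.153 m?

v₂ ≈ 39.4 m/s

The only horizontal force on the mass is along the cord (radial), so it exerts no torque about the hole and angular momentum m v r is conserved.
v₂ = v₁ r₁ / r₂ = (6.04)(0.997) / (0.153) = 39.36 m/s.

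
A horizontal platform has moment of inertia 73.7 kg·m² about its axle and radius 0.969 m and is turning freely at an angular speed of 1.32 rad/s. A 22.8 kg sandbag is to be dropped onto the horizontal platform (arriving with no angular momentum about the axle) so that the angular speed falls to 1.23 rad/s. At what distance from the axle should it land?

r ≈ 0.486 m

No external torque acts about the axle; L_before = L_after.
I_p ω_i = (I_p + m r²) ω_f ⇒ m r² = I_p(ω_i/ω_f − 1) = 73.70(1.32/1.23 − 1) = 5.393 kg·m².
r = √(5.393/22.8) = 0.4863 m.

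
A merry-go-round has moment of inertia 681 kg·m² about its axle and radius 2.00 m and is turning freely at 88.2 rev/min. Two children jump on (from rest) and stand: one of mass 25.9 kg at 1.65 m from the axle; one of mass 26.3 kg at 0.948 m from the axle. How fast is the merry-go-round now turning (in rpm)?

ω_f ≈ 77.5 rpm

No external torque acts about the axle; L_before = L_after.
Added inertia Σmr² = (25.9)(1.65)² + (26.3)(0.948)² = 94.15 kg·m²; I_f = 681.0 + 94.15 = 775.1 kg·m².
ω_f = I_p ω_i / I_f = (681.0)(88.2) / 775.1 = 77.49 rpm.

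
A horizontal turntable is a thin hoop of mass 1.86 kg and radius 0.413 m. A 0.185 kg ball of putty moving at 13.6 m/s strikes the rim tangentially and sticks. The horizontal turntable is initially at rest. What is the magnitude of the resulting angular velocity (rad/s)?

About the axle the impulsive forces during the collision are internal, so angular momentum about that axis is conserved.
I_p = (1.86)(0.413)² = 0.3173 kg·m². Taking the sense of the ball of putty's angular momentum as positive, L_{ball} = m v R = (0.185)(13.6)(0.413) = 1.039 kg·m²/s.
L_i = 0 + 1.039 = 1.039 kg·m²/s.
After sticking, I_f = I_p + m R² = 0.3173 + (0.185)(0.413)² = 0.3488 kg·m².
ω_f = L_i / I_f = 1.039 / 0.3488 = 2.979 rad/s.

|ω_f| ≈ 2.98 rad/s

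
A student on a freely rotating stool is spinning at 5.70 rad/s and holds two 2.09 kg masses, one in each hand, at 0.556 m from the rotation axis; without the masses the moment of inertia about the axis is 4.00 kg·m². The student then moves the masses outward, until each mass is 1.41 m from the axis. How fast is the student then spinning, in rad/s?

ω₂ ≈ 2.45 rad/s

With no external torque about the axis, L is conserved: I₁ω₁ = I₂ω₂.
I₁ = 4.00 + 2(2.09)(0.556)² = 5.292 kg·m²; I₂ = 4.00 + 2(2.09)(1.41)² = 12.31 kg·m².
ω₂ = I₁ω₁ / I₂ = (5.292)(5.70 rad/s) / (12.31) = 2.450 rad/s.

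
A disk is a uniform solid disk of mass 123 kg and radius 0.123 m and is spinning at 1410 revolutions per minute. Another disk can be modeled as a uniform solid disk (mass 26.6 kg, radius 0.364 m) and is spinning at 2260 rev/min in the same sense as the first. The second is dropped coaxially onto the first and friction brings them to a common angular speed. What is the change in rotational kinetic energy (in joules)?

ΔKE ≈ -2410 J

The coupling torques are internal; angular momentum about the shared axis is conserved.
Moments of inertia: I_A = ½(123)(0.123)² = 0.9304 kg·m²; I_B = ½(26.6)(0.364)² = 1.762 kg·m².
Taking A's sense as positive: L = (0.9304)(1410) + (1.762)(2260) = 5294 kg·m²·rpm.
Combined I = 0.9304 + 1.762 = 2.693 kg·m².
ω_f = L / I = 5294 / 2.693 = 1966 rpm.
KE_i = ½ΣIω² = 59490 J; KE_f = ½(2.693)(205.9)² = 57080 J.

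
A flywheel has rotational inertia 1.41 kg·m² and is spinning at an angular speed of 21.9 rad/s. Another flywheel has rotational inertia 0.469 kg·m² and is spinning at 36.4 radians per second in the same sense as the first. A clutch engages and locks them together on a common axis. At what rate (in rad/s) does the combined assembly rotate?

The coupling torques are internal; angular momentum about the shared axis is conserved.
Taking A's sense as positive: L = (1.410)(21.9) + (0.4690)(36.4) = 47.95 kg·m²·rad/s.
Combined I = 1.410 + 0.4690 = 1.879 kg·m².
ω_f = L / I = 47.95 / 1.879 = 25.52 rad/s.

|ω_f| ≈ 25.5 rad/s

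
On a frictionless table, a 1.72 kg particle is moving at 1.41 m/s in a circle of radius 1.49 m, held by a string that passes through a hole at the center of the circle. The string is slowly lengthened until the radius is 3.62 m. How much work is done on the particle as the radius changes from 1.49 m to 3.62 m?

W ≈ -1.42 J

Central (radial) force ⇒ zero torque about the center ⇒ m v r is constant.
v₂ = v₁ r₁ / r₂ = (1.41)(1.49) / (3.62) = 0.5804 m/s.
W = ΔKE = ½m(v₂² − v₁²) = -1.420 J.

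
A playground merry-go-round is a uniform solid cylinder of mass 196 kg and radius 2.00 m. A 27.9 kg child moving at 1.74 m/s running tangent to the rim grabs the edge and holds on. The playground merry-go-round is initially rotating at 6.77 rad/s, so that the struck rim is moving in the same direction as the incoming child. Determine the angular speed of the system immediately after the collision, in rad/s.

The axle reaction passes through the axle and exerts no torque about it; angular momentum about the axle is conserved through the impact.
I_p = ½(196)(2.00)² = 392.0 kg·m². Taking the sense of the child's angular momentum as positive, L_{child} = m v R = (27.9)(1.74)(2.00) = 97.09 kg·m²/s.
L_i = +I_p ω_p + m v R = +(392.0)(6.77) + 97.09 = 2751 kg·m²/s.
After sticking, I_f = I_p + m R² = 392.0 + (27.9)(2.00)² = 503.6 kg·m².
ω_f = L_i / I_f = 2751 / 503.6 = 5.463 rad/s.

|ω_f| ≈ 5.46 rad/s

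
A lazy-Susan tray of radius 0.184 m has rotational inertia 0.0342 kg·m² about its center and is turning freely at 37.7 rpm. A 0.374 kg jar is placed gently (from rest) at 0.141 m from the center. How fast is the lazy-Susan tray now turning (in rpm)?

No external torque acts about the center; L_before = L_after.
Added inertia Σmr² = (0.374)(0.141)² = 0.007435 kg·m²; I_f = 0.03420 + 0.007435 = 0.04164 kg·m².
ω_f = I_p ω_i / I_f = (0.03420)(37.7) / 0.04164 = 30.97 rpm.

ω_f ≈ 31.0 rpm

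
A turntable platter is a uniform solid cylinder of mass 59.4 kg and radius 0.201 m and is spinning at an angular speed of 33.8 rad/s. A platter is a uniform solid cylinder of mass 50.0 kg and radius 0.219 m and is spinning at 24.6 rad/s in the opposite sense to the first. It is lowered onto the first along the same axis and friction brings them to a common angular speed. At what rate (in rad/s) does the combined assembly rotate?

|ω_f| ≈ 4.61 rad/s

No external torque acts about the common axis, so total angular momentum is conserved.
Moments of inertia: I_A = ½(59.4)(0.201)² = 1.200 kg·m²; I_B = ½(50.0)(0.219)² = 1.199 kg·m².
Taking A's sense as positive: L = (1.200)(33.8) − (1.199)(24.6) = 11.06 kg·m²·rad/s.
Combined I = 1.200 + 1.199 = 2.399 kg·m².
ω_f = L / I = 11.06 / 2.399 = 4.611 rad/s.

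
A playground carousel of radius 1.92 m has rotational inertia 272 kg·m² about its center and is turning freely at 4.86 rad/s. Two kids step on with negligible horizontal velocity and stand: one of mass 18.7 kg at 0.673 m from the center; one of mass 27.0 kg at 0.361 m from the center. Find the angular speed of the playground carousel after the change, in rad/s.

ω_f ≈ 4.65 rad/s

The added mass arrives with no angular momentum about the center, and any external torque about the center is negligible, so the system's angular momentum is conserved.
Added inertia Σmr² = (18.7)(0.673)² + (27.0)(0.361)² = 11.99 kg·m²; I_f = 272.0 + 11.99 = 284.0 kg·m².
ω_f = I_p ω_i / I_f = (272.0)(4.86) / 284.0 = 4.655 rad/s.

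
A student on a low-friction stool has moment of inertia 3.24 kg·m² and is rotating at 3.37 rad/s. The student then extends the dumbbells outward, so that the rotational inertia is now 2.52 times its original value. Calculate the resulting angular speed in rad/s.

Angular momentum about the spin axis is conserved since the torque about it is zero.
I₂ = 2.52 × 3.24 = 8.165 kg·m².
ω₂ = I₁ω₁ / I₂ = (3.240)(3.37 rad/s) / (8.165) = 1.337 rad/s.

ω₂ ≈ 1.34 rad/s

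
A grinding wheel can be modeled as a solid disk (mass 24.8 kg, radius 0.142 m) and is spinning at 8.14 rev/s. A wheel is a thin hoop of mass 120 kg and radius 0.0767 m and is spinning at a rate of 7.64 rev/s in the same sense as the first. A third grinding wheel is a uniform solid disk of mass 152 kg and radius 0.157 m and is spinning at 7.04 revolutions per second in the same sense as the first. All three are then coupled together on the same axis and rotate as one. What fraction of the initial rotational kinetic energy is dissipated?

The coupling torques are internal; angular momentum about the shared axis is conserved.
Moments of inertia: I_A = ½(24.8)(0.142)² = 0.2500 kg·m²; I_B = (120)(0.0767)² = 0.7059 kg·m²; I_C = ½(152)(0.157)² = 1.873 kg·m².
Taking A's sense as positive: L = (0.2500)(8.14) + (0.7059)(7.64) + (1.873)(7.04) = 20.62 kg·m²·rev/s.
Combined I = 0.2500 + 0.7059 + 1.873 = 2.829 kg·m².
ω_f = L / I = 20.62 / 2.829 = 7.287 rev/s.
KE_i = ½ΣIω² = 2973 J; KE_f = ½(2.829)(45.79)² = 2965 J.
Fraction dissipated = (KE_i − KE_f)/KE_i = 0.002551.

fraction ≈ 0.00255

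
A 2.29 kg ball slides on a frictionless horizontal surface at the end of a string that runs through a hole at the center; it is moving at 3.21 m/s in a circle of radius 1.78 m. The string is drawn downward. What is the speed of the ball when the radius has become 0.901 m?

v₂ ≈ 6.34 m/s

Central (radial) force ⇒ zero torque about the center ⇒ m v r is constant.
v₂ = v₁ r₁ / r₂ = (3.21)(1.78) / (0.901) = 6.342 m/s.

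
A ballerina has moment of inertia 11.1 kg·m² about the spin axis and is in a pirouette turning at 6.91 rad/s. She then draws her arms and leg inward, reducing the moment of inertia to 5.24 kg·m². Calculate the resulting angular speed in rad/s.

ω₂ ≈ 14.6 rad/s

No external torque acts about the spin axis, so angular momentum is conserved.
ω₂ = I₁ω₁ / I₂ = (11.10)(6.91 rad/s) / (5.240) = 14.64 rad/s.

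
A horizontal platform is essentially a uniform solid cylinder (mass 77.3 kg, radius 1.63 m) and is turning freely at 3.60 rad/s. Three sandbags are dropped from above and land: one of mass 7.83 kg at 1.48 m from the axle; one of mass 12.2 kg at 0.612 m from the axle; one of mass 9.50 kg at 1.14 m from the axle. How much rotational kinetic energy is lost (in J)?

energy lost ≈ 166 J

The added mass arrives with no angular momentum about the axle, and any external torque about the axle is negligible, so the system's angular momentum is conserved.
I_p = ½(77.3)(1.63)² = 102.7 kg·m².
Added inertia Σmr² = (7.83)(1.48)² + (12.2)(0.612)² + (9.50)(1.14)² = 34.07 kg·m²; I_f = 102.7 + 34.07 = 136.8 kg·m².
ω_f = I_p ω_i / I_f = (102.7)(3.60) / 136.8 = 2.703 rad/s.
KE_i = ½(102.7)(3.600 rad/s)² = 665.4 J; KE_f = ½(136.8)(2.703)² = 499.7 J.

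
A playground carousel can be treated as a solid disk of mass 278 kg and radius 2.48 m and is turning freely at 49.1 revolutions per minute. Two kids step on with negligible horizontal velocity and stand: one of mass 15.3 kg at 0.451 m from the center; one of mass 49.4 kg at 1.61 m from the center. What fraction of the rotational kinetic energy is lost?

fraction ≈ 0.133

The added mass arrives with no angular momentum about the center, and any external torque about the center is negligible, so the system's angular momentum is conserved.
I_p = ½(278)(2.48)² = 854.9 kg·m².
Added inertia Σmr² = (15.3)(0.451)² + (49.4)(1.61)² = 131.2 kg·m²; I_f = 854.9 + 131.2 = 986.1 kg·m².
ω_f = I_p ω_i / I_f = (854.9)(49.1) / 986.1 = 42.57 rpm.
KE_i = ½(854.9)(5.142 rad/s)² = 11300 J; KE_f = ½(986.1)(4.458)² = 9798 J.
Fraction lost = 0.1330.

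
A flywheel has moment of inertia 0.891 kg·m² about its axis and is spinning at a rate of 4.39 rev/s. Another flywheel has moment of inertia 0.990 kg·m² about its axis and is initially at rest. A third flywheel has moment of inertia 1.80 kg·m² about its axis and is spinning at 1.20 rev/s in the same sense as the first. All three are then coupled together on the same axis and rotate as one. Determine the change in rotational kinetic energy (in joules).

The coupling torques are internal; angular momentum about the shared axis is conserved.
Taking A's sense as positive: L = (0.8910)(4.39) + (1.800)(1.20) = 6.071 kg·m²·rev/s.
Combined I = 0.8910 + 0.9900 + 1.800 = 3.681 kg·m².
ω_f = L / I = 6.071 / 3.681 = 1.649 rev/s.
KE_i = ½ΣIω² = 390.1 J; KE_f = ½(3.681)(10.36)² = 197.7 J.

ΔKE ≈ -192 J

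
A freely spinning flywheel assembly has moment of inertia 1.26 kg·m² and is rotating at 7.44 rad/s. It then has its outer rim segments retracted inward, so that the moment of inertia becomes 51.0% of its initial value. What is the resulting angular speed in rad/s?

No external torque acts about the spin axis, so angular momentum is conserved.
I₂ = 0.510 × 1.26 = 0.6426 kg·m².
ω₂ = I₁ω₁ / I₂ = (1.260)(7.44 rad/s) / (0.6426) = 14.59 rad/s.

ω₂ ≈ 14.6 rad/s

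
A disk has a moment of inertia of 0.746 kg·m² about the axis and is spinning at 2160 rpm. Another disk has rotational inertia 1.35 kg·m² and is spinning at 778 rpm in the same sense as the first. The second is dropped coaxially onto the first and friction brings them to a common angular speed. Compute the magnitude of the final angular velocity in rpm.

|ω_f| ≈ 1270 rpm

The coupling torques are internal; angular momentum about the shared axis is conserved.
Taking A's sense as positive: L = (0.7460)(2160) + (1.350)(778) = 2662 kg·m²·rpm.
Combined I = 0.7460 + 1.350 = 2.096 kg·m².
ω_f = L / I = 2662 / 2.096 = 1270 rpm.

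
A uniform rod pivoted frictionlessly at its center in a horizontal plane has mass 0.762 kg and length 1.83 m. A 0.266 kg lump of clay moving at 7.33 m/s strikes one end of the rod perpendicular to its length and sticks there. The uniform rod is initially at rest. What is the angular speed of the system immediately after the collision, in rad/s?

|ω_f| ≈ 4.10 rad/s

The axle reaction passes through the pivot and exerts no torque about it; angular momentum about the pivot is conserved through the impact.
I_p = (1/12)(0.762)(1.83)² = 0.2127 kg·m². Taking the sense of the lump of clay's angular momentum as positive, L_{lump} = m v R = (0.266)(7.33)(1.83/2) = 1.784 kg·m²/s.
L_i = 0 + 1.784 = 1.784 kg·m²/s.
After sticking, I_f = I_p + m R² = 0.2127 + (0.266)(1.83/2)² = 0.4354 kg·m².
ω_f = L_i / I_f = 1.784 / 0.4354 = 4.098 rad/s.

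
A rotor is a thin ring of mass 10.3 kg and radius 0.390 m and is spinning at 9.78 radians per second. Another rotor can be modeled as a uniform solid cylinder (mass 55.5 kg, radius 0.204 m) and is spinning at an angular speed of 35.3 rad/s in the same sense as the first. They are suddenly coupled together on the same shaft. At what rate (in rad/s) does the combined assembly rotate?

|ω_f| ≈ 20.6 rad/s

No external torque acts about the common axis, so total angular momentum is conserved.
Moments of inertia: I_A = (10.3)(0.390)² = 1.567 kg·m²; I_B = ½(55.5)(0.204)² = 1.155 kg·m².
Taking A's sense as positive: L = (1.567)(9.78) + (1.155)(35.3) = 56.09 kg·m²·rad/s.
Combined I = 1.567 + 1.155 = 2.721 kg·m².
ω_f = L / I = 56.09 / 2.721 = 20.61 rad/s.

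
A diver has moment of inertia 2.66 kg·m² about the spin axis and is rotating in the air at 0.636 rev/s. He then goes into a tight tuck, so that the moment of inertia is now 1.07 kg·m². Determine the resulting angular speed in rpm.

ω₂ ≈ 94.9 rpm

Angular momentum about the spin axis is conserved since the torque about it is zero.
ω₂ = I₁ω₁ / I₂ = (2.660)(0.636 rev/s) / (1.070) = 1.581 rev/s = 94.87 rpm.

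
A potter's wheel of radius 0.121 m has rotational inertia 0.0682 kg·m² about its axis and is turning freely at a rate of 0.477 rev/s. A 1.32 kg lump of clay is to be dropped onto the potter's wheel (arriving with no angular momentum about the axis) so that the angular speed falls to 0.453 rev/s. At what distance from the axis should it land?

r ≈ 0.0523 m

No external torque acts about the axis; L_before = L_after.
I_p ω_i = (I_p + m r²) ω_f ⇒ m r² = I_p(ω_i/ω_f − 1) = 0.06820(0.477/0.453 − 1) = 0.003613 kg·m².
r = √(0.003613/1.32) = 0.05232 m.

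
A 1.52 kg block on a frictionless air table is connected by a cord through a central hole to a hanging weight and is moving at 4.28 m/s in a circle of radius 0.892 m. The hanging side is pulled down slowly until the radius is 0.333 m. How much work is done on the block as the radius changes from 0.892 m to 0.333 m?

W ≈ 86.0 J

The only horizontal force on the mass is along the cord (radial), so it exerts no torque about the hole and angular momentum m v r is conserved.
v₂ = v₁ r₁ / r₂ = (4.28)(0.892) / (0.333) = 11.46 m/s.
W = ΔKE = ½m(v₂² − v₁²) = 85.97 J.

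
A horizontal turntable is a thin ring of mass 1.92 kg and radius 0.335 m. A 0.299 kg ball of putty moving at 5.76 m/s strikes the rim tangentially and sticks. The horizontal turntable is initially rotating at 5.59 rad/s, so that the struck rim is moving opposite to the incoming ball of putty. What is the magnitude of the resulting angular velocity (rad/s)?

The axle reaction passes through the axle and exerts no torque about it; angular momentum about the axle is conserved through the impact.
I_p = (1.92)(0.335)² = 0.2155 kg·m². Taking the sense of the ball of putty's angular momentum as positive, L_{ball} = m v R = (0.299)(5.76)(0.335) = 0.5770 kg·m²/s.
L_i = −I_p ω_p + m v R = −(0.2155)(5.59) + 0.5770 = -0.6275 kg·m²/s.
After sticking, I_f = I_p + m R² = 0.2155 + (0.299)(0.335)² = 0.2490 kg·m².
ω_f = L_i / I_f = -0.6275 / 0.2490 = -2.520 rad/s.

|ω_f| ≈ 2.52 rad/s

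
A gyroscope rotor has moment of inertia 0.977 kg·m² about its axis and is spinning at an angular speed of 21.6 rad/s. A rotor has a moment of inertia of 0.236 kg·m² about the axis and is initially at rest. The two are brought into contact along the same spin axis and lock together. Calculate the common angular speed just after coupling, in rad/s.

No external torque acts about the common axis, so total angular momentum is conserved.
Taking A's sense as positive: L = (0.9770)(21.6) = 21.10 kg·m²·rad/s.
Combined I = 0.9770 + 0.2360 = 1.213 kg·m².
ω_f = L / I = 21.10 / 1.213 = 17.40 rad/s.

|ω_f| ≈ 17.4 rad/s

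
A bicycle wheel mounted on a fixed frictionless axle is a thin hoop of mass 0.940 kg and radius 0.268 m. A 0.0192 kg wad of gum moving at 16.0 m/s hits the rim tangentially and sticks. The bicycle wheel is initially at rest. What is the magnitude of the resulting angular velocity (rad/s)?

The axle reaction passes through the axle and exerts no torque about it; angular momentum about the axle is conserved through the impact.
I_p = (0.940)(0.268)² = 0.06751 kg·m². Taking the sense of the wad of gum's angular momentum as positive, L_{wad} = m v R = (0.0192)(16.0)(0.268) = 0.08233 kg·m²/s.
L_i = 0 + 0.08233 = 0.08233 kg·m²/s.
After sticking, I_f = I_p + m R² = 0.06751 + (0.0192)(0.268)² = 0.06889 kg·m².
ω_f = L_i / I_f = 0.08233 / 0.06889 = 1.195 rad/s.

|ω_f| ≈ 1.20 rad/s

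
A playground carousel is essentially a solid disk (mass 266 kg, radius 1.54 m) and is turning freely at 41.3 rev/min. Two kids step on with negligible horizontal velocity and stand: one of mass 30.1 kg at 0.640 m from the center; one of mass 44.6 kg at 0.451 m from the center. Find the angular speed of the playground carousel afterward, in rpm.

ω_f ≈ 38.7 rpm

The added mass arrives with no angular momentum about the center, and any external torque about the center is negligible, so the system's angular momentum is conserved.
I_p = ½(266)(1.54)² = 315.4 kg·m².
Added inertia Σmr² = (30.1)(0.640)² + (44.6)(0.451)² = 21.40 kg·m²; I_f = 315.4 + 21.40 = 336.8 kg·m².
ω_f = I_p ω_i / I_f = (315.4)(41.3) / 336.8 = 38.68 rpm.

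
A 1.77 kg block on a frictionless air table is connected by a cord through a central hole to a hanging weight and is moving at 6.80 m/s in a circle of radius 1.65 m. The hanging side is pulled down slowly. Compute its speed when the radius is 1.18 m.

v₂ ≈ 9.51 m/s

The only horizontal force on the mass is along the cord (radial), so it exerts no torque about the hole and angular momentum m v r is conserved.
v₂ = v₁ r₁ / r₂ = (6.80)(1.65) / (1.18) = 9.508 m/s.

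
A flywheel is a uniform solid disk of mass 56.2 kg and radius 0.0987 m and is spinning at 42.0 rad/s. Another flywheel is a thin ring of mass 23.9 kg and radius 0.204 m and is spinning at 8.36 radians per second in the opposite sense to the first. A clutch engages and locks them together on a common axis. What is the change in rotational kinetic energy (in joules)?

ΔKE ≈ -272 J

The coupling torques are internal; angular momentum about the shared axis is conserved.
Moments of inertia: I_A = ½(56.2)(0.0987)² = 0.2737 kg·m²; I_B = (23.9)(0.204)² = 0.9946 kg·m².
Taking A's sense as positive: L = (0.2737)(42.0) − (0.9946)(8.36) = 3.182 kg·m²·rad/s.
Combined I = 0.2737 + 0.9946 = 1.268 kg·m².
ω_f = L / I = 3.182 / 1.268 = 2.509 rad/s.
KE_i = ½ΣIω² = 276.2 J; KE_f = ½(1.268)(2.509)² = 3.992 J.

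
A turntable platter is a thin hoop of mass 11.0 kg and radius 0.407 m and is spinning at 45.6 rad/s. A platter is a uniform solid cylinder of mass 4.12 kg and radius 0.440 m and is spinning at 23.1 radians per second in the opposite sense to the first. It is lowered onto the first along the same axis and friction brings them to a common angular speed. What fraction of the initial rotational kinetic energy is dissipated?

No external torque acts about the common axis, so total angular momentum is conserved.
Moments of inertia: I_A = (11.0)(0.407)² = 1.822 kg·m²; I_B = ½(4.12)(0.440)² = 0.3988 kg·m².
Taking A's sense as positive: L = (1.822)(45.6) − (0.3988)(23.1) = 73.88 kg·m²·rad/s.
Combined I = 1.822 + 0.3988 = 2.221 kg·m².
ω_f = L / I = 73.88 / 2.221 = 33.26 rad/s.
KE_i = ½ΣIω² = 2001 J; KE_f = ½(2.221)(33.26)² = 1229 J.
Fraction dissipated = (KE_i − KE_f)/KE_i = 0.3859.

fraction ≈ 0.386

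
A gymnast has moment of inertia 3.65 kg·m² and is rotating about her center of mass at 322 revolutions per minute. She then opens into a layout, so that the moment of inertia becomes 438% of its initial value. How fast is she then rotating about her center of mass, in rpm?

No external torque acts about the spin axis, so angular momentum is conserved.
I₂ = 4.38 × 3.65 = 15.99 kg·m².
ω₂ = I₁ω₁ / I₂ = (3.650)(322 rpm) / (15.99) = 73.52 rpm.

ω₂ ≈ 73.5 rpm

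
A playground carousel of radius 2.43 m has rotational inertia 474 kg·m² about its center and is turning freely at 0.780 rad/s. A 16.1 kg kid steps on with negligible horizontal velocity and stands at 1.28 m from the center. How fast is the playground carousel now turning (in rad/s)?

The added mass arrives with no angular momentum about the center, and any external torque about the center is negligible, so the system's angular momentum is conserved.
Added inertia Σmr² = (16.1)(1.28)² = 26.38 kg·m²; I_f = 474.0 + 26.38 = 500.4 kg·m².
ω_f = I_p ω_i / I_f = (474.0)(0.780) / 500.4 = 0.7389 rad/s.

ω_f ≈ 0.739 rad/s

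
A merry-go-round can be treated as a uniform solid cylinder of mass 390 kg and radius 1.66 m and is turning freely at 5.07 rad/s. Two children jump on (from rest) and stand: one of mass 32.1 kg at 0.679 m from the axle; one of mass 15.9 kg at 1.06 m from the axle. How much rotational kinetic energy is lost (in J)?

No external torque acts about the axle; L_before = L_after.
I_p = ½(390)(1.66)² = 537.3 kg·m².
Added inertia Σmr² = (32.1)(0.679)² + (15.9)(1.06)² = 32.66 kg·m²; I_f = 537.3 + 32.66 = 570.0 kg·m².
ω_f = I_p ω_i / I_f = (537.3)(5.07) / 570.0 = 4.779 rad/s.
KE_i = ½(537.3)(5.070 rad/s)² = 6906 J; KE_f = ½(570.0)(4.779)² = 6510 J.

energy lost ≈ 396 J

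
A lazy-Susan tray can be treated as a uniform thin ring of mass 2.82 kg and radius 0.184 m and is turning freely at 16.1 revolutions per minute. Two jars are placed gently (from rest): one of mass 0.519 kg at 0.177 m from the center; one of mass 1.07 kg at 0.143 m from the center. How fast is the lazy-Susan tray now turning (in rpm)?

ω_f ≈ 11.5 rpm

No external torque acts about the center; L_before = L_after.
I_p = (2.82)(0.184)² = 0.09547 kg·m².
Added inertia Σmr² = (0.519)(0.177)² + (1.07)(0.143)² = 0.03814 kg·m²; I_f = 0.09547 + 0.03814 = 0.1336 kg·m².
ω_f = I_p ω_i / I_f = (0.09547)(16.1) / 0.1336 = 11.50 rpm.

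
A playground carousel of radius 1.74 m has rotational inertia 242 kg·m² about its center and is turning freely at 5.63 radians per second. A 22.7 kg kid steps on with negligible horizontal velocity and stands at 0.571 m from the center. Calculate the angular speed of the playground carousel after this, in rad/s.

No external torque acts about the center; L_before = L_after.
Added inertia Σmr² = (22.7)(0.571)² = 7.401 kg·m²; I_f = 242.0 + 7.401 = 249.4 kg·m².
ω_f = I_p ω_i / I_f = (242.0)(5.63) / 249.4 = 5.463 rad/s.

ω_f ≈ 5.46 rad/s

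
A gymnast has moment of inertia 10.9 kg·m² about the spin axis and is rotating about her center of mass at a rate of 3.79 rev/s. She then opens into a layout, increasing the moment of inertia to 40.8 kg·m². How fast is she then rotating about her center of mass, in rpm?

ω₂ ≈ 60.8 rpm

Angular momentum about the spin axis is conserved since the torque about it is zero.
ω₂ = I₁ω₁ / I₂ = (10.90)(3.79 rev/s) / (40.80) = 1.013 rev/s = 60.75 rpm.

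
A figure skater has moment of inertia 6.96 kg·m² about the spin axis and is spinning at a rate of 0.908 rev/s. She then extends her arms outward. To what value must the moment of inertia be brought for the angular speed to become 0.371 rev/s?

I₂ ≈ 17.0 kg·m²

No external torque acts about the spin axis, so angular momentum is conserved.
I₂ = I₁ω₁ / ω₂ = (6.96)(0.908) / (0.371) = 17.03 kg·m².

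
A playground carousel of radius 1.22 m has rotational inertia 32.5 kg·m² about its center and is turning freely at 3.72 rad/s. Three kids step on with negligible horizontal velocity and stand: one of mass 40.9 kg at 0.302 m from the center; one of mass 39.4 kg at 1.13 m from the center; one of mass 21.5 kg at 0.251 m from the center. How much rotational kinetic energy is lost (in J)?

energy lost ≈ 142 J

No external torque acts about the center; L_before = L_after.
Added inertia Σmr² = (40.9)(0.302)² + (39.4)(1.13)² + (21.5)(0.251)² = 55.39 kg·m²; I_f = 32.50 + 55.39 = 87.89 kg·m².
ω_f = I_p ω_i / I_f = (32.50)(3.72) / 87.89 = 1.376 rad/s.
KE_i = ½(32.50)(3.720 rad/s)² = 224.9 J; KE_f = ½(87.89)(1.376)² = 83.15 J.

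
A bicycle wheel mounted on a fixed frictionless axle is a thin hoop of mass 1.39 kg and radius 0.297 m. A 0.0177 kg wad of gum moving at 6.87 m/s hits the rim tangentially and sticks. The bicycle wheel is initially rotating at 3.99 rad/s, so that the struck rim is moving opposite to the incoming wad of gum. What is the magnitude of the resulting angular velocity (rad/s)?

|ω_f| ≈ 3.65 rad/s

About the axle the impulsive forces during the collision are internal, so angular momentum about that axis is conserved.
I_p = (1.39)(0.297)² = 0.1226 kg·m². Taking the sense of the wad of gum's angular momentum as positive, L_{wad} = m v R = (0.0177)(6.87)(0.297) = 0.03611 kg·m²/s.
L_i = −I_p ω_p + m v R = −(0.1226)(3.99) + 0.03611 = -0.4531 kg·m²/s.
After sticking, I_f = I_p + m R² = 0.1226 + (0.0177)(0.297)² = 0.1242 kg·m².
ω_f = L_i / I_f = -0.4531 / 0.1242 = -3.649 rad/s.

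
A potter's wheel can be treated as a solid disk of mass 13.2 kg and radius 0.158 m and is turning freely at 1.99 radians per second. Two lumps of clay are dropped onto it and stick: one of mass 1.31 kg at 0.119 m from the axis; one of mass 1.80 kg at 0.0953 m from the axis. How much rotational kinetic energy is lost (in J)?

energy lost ≈ 0.0570 J

No external torque acts about the axis; L_before = L_after.
I_p = ½(13.2)(0.158)² = 0.1648 kg·m².
Added inertia Σmr² = (1.31)(0.119)² + (1.80)(0.0953)² = 0.03490 kg·m²; I_f = 0.1648 + 0.03490 = 0.1997 kg·m².
ω_f = I_p ω_i / I_f = (0.1648)(1.99) / 0.1997 = 1.642 rad/s.
KE_i = ½(0.1648)(1.990 rad/s)² = 0.3262 J; KE_f = ½(0.1997)(1.642)² = 0.2692 J.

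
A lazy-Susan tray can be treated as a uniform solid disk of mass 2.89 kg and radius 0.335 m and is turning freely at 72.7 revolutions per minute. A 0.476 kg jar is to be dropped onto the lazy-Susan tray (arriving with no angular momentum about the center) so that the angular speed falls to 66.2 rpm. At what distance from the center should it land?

The added mass arrives with no angular momentum about the center, and any external torque about the center is negligible, so the system's angular momentum is conserved.
I_p = ½(2.89)(0.335)² = 0.1622 kg·m².
I_p ω_i = (I_p + m r²) ω_f ⇒ m r² = I_p(ω_i/ω_f − 1) = 0.1622(72.7/66.2 − 1) = 0.01592 kg·m².
r = √(0.01592/0.476) = 0.1829 m.

r ≈ 0.183 m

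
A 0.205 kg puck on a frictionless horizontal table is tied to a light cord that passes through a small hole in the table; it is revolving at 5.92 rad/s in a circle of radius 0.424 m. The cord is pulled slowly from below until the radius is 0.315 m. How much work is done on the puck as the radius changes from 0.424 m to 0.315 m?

W ≈ 0.524 J

The constraining force is radial, so m r² ω about the center is conserved.
ω₂ = ω₁ (r₁/r₂)² = (5.92)(0.424/0.315)² = 10.73 rad/s.
W = ΔKE = ½m(v₂² − v₁²) = 0.5243 J.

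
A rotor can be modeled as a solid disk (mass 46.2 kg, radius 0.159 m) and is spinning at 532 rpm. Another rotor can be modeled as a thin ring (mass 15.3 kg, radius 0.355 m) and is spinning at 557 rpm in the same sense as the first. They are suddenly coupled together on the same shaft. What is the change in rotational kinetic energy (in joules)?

ΔKE ≈ -1.54 J

The coupling torques are internal; angular momentum about the shared axis is conserved.
Moments of inertia: I_A = ½(46.2)(0.159)² = 0.5840 kg·m²; I_B = (15.3)(0.355)² = 1.928 kg·m².
Taking A's sense as positive: L = (0.5840)(532) + (1.928)(557) = 1385 kg·m²·rpm.
Combined I = 0.5840 + 1.928 = 2.512 kg·m².
ω_f = L / I = 1385 / 2.512 = 551.2 rpm.
KE_i = ½ΣIω² = 4186 J; KE_f = ½(2.512)(57.72)² = 4185 J.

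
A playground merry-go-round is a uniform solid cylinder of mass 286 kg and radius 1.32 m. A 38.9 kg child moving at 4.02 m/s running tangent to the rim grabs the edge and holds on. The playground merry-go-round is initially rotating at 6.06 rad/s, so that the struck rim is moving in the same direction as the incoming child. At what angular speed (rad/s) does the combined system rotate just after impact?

The axle reaction passes through the axle and exerts no torque about it; angular momentum about the axle is conserved through the impact.
I_p = ½(286)(1.32)² = 249.2 kg·m². Taking the sense of the child's angular momentum as positive, L_{child} = m v R = (38.9)(4.02)(1.32) = 206.4 kg·m²/s.
L_i = +I_p ω_p + m v R = +(249.2)(6.06) + 206.4 = 1716 kg·m²/s.
After sticking, I_f = I_p + m R² = 249.2 + (38.9)(1.32)² = 316.9 kg·m².
ω_f = L_i / I_f = 1716 / 316.9 = 5.415 rad/s.

|ω_f| ≈ 5.42 rad/s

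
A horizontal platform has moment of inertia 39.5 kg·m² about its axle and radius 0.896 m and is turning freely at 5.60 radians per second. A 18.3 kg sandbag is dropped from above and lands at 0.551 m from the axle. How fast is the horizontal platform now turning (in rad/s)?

The added mass arrives with no angular momentum about the axle, and any external torque about the axle is negligible, so the system's angular momentum is conserved.
Added inertia Σmr² = (18.3)(0.551)² = 5.556 kg·m²; I_f = 39.50 + 5.556 = 45.06 kg·m².
ω_f = I_p ω_i / I_f = (39.50)(5.60) / 45.06 = 4.909 rad/s.

ω_f ≈ 4.91 rad/s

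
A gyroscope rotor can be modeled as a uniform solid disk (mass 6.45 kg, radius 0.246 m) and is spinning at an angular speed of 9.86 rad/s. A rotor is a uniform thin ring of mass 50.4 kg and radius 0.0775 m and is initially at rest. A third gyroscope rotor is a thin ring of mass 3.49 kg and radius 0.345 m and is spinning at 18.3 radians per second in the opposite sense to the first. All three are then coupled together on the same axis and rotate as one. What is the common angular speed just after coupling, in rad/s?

No external torque acts about the common axis, so total angular momentum is conserved.
Moments of inertia: I_A = ½(6.45)(0.246)² = 0.1952 kg·m²; I_B = (50.4)(0.0775)² = 0.3027 kg·m²; I_C = (3.49)(0.345)² = 0.4154 kg·m².
Taking A's sense as positive: L = (0.1952)(9.86) − (0.4154)(18.3) = -5.677 kg·m²·rad/s.
Combined I = 0.1952 + 0.3027 + 0.4154 = 0.9133 kg·m².
ω_f = L / I = -5.677 / 0.9133 = -6.217 rad/s.

|ω_f| ≈ 6.22 rad/s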